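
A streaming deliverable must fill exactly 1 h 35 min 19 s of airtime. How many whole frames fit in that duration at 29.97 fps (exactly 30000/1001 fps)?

171398 frames

1 h 35 min 19 s = 5719 s.
Frames = 5719 × 30000/1001 = 24510000/143 ≈ 171398.6014.
Complete frames: 171398.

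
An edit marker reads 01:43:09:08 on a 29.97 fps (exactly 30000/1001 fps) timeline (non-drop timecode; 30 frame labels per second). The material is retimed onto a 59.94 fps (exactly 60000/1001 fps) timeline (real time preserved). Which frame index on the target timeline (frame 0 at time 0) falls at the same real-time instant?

Source frame index: (1×3600 + 43×60 + 9) × 30 + 8 = 185678.
Real time: 185678 / (30000/1001) = 92931839/15000 s.
Target frame: (92931839/15000) × (60000/1001) = 371356.

frame 371356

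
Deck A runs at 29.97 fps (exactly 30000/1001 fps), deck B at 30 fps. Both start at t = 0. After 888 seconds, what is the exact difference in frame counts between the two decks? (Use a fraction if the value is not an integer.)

A emits 30000/1001 × 888 = 26640000/1001 frames; B emits 30 × 888 = 26640.
Difference = 26640/1001 frames (≈ 26.6134); B is ahead of A.

26640/1001 frames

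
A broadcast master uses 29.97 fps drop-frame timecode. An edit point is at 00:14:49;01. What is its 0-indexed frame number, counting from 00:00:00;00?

26645

As if non-drop at 30 labels/s: (0 × 3600 + 14 × 60 + 49) × 30 + 1 = 26671.
Minute boundaries passed: 14; those not divisible by 10: 14 − 1 = 13; dropped labels = 2 × 13 = 26.
Actual frame index = 26671 − 26 = 26645.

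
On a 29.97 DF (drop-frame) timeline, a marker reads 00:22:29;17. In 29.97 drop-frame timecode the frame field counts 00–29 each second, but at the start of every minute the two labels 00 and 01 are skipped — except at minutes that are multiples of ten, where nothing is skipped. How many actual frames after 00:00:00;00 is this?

As if non-drop at 30 labels/s: (0 × 3600 + 22 × 60 + 29) × 30 + 17 = 40487.
Minute boundaries passed: 22; those not divisible by 10: 22 − 2 = 20; dropped labels = 2 × 20 = 40.
Actual frame index = 40487 − 40 = 40447.

40447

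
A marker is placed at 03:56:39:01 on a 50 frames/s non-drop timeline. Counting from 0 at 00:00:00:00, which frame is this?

Total seconds to the label: (3 × 3600 + 56 × 60 + 39) = 14199.
Frame index = 14199 × 50 + 1 = 709951.

frame 709951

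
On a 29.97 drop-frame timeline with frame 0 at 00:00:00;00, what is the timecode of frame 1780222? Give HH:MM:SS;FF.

16:30:00;04

Ten DF minutes hold 17982 frames, so frame 1780222 lies in block 99 (frames 1780218–1798199) with 4 frames into that block.
The block's first minute is 1800 frames and the rest 1798 each; 4 frames reaches minute 0, so 99 × 18 + 0 × 2 = 1782 labels have been skipped so far.
Adding those back, label number 1780222 + 1782 = 1782004 at 30 labels/s is 59400 s + 4 f = 16 h 30 min 0 s frame 4, i.e. 16:30:00;04.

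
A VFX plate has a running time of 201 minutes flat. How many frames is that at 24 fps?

289440 frames

201 min = 12060 s.
Frames = 12060 × 24 = 289440.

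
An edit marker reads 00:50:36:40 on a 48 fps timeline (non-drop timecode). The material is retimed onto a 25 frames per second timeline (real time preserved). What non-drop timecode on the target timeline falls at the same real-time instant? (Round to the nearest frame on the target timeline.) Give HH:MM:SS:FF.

Source frame index: (0×3600 + 50×60 + 36) × 48 + 40 = 145768.
Real time: 145768 / (48) = 18221/6 s.
Target frame: (18221/6) × (25) = 455525/6 ≈ 75920.833 → 75921.
At 25 labels/s: frame 75921 → 00:50:36:21.

00:50:36:21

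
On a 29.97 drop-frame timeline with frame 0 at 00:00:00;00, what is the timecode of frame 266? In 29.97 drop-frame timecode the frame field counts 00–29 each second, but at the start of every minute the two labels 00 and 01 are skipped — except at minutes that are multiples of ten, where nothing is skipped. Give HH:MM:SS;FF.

00:00:08;26

Ten DF minutes hold 17982 frames, so frame 266 lies in block 0 (frames 0–17981) with 266 frames into that block.
The block's first minute is 1800 frames and the rest 1798 each; 266 frames reaches minute 0, so 0 × 18 + 0 × 2 = 0 labels have been skipped so far.
Adding those back, label number 266 + 0 = 266 at 30 labels/s is 8 s + 26 f = 0 h 0 min 8 s frame 26, i.e. 00:00:08;26.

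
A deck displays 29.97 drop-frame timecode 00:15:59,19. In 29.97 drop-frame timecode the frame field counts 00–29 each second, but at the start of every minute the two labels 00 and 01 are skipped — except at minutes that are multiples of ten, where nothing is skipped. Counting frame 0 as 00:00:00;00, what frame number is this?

28761

Complete 10-minute blocks: 1, each 17982 frames → 17982.
Remaining 5 whole minutes in the current block: 1800 + 4 × 1798 = 8992 frames.
Within the current minute: 59 × 30 + 19 − 2 = 1787 (labels ;00/;01 skipped at this minute). Total = 17982 + 8992 + 1787 = 28761.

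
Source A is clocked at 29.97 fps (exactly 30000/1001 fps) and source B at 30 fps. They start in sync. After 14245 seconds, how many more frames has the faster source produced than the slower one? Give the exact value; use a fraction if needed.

A emits 30000/1001 × 14245 = 5550000/13 frames; B emits 30 × 14245 = 427350.
Difference = 5550/13 frames (≈ 426.9231); B is ahead of A.

5550/13 frames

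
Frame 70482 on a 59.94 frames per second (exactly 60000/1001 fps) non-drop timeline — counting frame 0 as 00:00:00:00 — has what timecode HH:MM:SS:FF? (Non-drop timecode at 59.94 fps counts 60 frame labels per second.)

00:19:34:42

70482 ÷ 60 = 1174 full seconds, remainder 42 frames.
1174 s = 0 h 19 min 34 s.
Timecode: 00:19:34:42.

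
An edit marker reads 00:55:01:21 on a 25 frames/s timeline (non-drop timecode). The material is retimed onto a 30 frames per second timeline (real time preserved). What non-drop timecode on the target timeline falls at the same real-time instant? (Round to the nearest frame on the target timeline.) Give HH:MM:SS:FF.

Source frame index: (0×3600 + 55×60 + 1) × 25 + 21 = 82546.
Real time: 82546 / (25) = 82546/25 s.
Target frame: (82546/25) × (30) = 495276/5 ≈ 99055.200 → 99055.
At 30 labels/s: frame 99055 → 00:55:01:25.

00:55:01:25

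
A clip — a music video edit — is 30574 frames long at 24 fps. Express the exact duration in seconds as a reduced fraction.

15287/12 seconds

Running time = 30574 ÷ (24) = 30574 × 1/24 = 15287/12 s.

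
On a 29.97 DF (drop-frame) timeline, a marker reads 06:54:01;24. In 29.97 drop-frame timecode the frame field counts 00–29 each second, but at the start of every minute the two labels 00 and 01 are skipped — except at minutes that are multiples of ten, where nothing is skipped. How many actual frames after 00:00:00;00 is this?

744508

Complete 10-minute blocks: 41, each 17982 frames → 737262.
Remaining 4 whole minutes in the current block: 1800 + 3 × 1798 = 7194 frames.
Within the current minute: 1 × 30 + 24 − 2 = 52 (labels ;00/;01 skipped at this minute). Total = 737262 + 7194 + 52 = 744508.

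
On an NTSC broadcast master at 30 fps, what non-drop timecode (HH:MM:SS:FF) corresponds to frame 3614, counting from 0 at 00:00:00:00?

00:02:00:14

3614 ÷ 30 = 120 full seconds, remainder 14 frames.
120 s = 0 h 2 min 0 s.
Timecode: 00:02:00:14.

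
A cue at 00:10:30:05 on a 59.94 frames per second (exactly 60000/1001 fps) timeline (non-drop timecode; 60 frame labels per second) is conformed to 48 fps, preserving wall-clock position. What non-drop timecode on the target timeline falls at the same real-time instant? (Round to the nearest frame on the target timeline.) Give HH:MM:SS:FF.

Source frame index: (0×3600 + 10×60 + 30) × 60 + 5 = 37805.
Real time: 37805 / (60000/1001) = 7568561/12000 s.
Target frame: (7568561/12000) × (48) = 7568561/250 ≈ 30274.244 → 30274.
At 48 labels/s: frame 30274 → 00:10:30:34.

00:10:30:34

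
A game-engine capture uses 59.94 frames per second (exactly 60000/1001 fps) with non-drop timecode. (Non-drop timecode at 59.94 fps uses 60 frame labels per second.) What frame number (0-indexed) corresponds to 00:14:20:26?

51626

Total seconds to the label: (0 × 3600 + 14 × 60 + 20) = 860.
Frame index = 860 × 60 + 26 = 51626.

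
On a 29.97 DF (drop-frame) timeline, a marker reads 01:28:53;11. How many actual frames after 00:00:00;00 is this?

Complete 10-minute blocks: 8, each 17982 frames → 143856.
Remaining 8 whole minutes in the current block: 1800 + 7 × 1798 = 14386 frames.
Within the current minute: 53 × 30 + 11 − 2 = 1599 (labels ;00/;01 skipped at this minute). Total = 143856 + 14386 + 1599 = 159841.

159841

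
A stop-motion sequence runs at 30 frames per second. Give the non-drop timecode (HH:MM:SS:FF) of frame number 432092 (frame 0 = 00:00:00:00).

432092 ÷ 30 = 14403 full seconds, remainder 2 frames.
14403 s = 4 h 0 min 3 s.
Timecode: 04:00:03:02.

04:00:03:02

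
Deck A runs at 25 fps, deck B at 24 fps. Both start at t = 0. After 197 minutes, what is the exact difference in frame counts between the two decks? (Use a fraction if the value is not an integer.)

11820 frames

197 min = 11820 s.
A emits 25 × 11820 = 295500 frames; B emits 24 × 11820 = 283680.
Difference = 11820 frames; B is behind A.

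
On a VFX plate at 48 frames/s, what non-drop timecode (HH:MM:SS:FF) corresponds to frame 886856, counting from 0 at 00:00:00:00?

886856 ÷ 48 = 18476 full seconds, remainder 8 frames.
18476 s = 5 h 7 min 56 s.
Timecode: 05:07:56:08.

05:07:56:08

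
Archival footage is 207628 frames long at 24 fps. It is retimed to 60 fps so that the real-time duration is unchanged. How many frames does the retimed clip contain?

Target frames = source frames × (target rate / source rate) = 207628 × (60)/(24) = 207628 × 5/2 = 519070.

519070 frames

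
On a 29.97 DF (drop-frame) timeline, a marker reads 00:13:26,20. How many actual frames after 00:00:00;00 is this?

24176

Complete 10-minute blocks: 1, each 17982 frames → 17982.
Remaining 3 whole minutes in the current block: 1800 + 2 × 1798 = 5396 frames.
Within the current minute: 26 × 30 + 20 − 2 = 798 (labels ;00/;01 skipped at this minute). Total = 17982 + 5396 + 798 = 24176.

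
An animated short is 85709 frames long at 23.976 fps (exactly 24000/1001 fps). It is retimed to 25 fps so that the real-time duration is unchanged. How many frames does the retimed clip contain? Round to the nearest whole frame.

89369 frames

Frames at target rate = 85709 × (25) / (24000/1001) = 85794709/960 ≈ 89369.489.
Nearest whole frame: 89369.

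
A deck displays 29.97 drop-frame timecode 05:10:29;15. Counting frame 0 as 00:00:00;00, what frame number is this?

558327

Complete 10-minute blocks: 31, each 17982 frames → 557442.
Remaining 0 whole minutes in the current block: 0 frames.
Within the current minute: 29 × 30 + 15 = 885. Total = 557442 + 0 + 885 = 558327.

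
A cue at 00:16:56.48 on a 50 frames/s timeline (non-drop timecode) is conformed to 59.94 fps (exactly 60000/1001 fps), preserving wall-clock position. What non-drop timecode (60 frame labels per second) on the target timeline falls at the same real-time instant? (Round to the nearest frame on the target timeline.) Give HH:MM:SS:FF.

00:16:55:57

Source frame index: (0×3600 + 16×60 + 56) × 50 + 48 = 50848.
Real time: 50848 / (50) = 25424/25 s.
Target frame: (25424/25) × (60000/1001) = 8716800/143 ≈ 60956.643 → 60957.
At 60 labels/s: frame 60957 → 00:16:55:57.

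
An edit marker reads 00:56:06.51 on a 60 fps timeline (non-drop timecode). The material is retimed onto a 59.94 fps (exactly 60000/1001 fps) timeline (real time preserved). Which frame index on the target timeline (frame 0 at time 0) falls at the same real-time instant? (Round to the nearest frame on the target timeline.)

Source frame index: (0×3600 + 56×60 + 6) × 60 + 51 = 202011.
Real time: 202011 / (60) = 67337/20 s.
Target frame: (67337/20) × (60000/1001) = 202011000/1001 ≈ 201809.191 → 201809.

frame 201809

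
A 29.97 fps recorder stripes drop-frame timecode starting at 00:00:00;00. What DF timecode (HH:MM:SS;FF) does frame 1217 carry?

Each 10-minute DF block holds 10 × 60 × 30 − 9 × 2 = 17982 frames. 1217 ÷ 17982 → 0 full blocks, remainder 1217.
Within the partial block the first minute is 1800 frames and each further minute 1798, so 0 further minute boundaries passed. Total skipped labels = 18 × 0 + 2 × 0 = 0.
Non-drop label index = 1217 + 0 = 1217; at 30 labels/s that is 00:00:40:17, i.e. DF 00:00:40;17.

00:00:40;17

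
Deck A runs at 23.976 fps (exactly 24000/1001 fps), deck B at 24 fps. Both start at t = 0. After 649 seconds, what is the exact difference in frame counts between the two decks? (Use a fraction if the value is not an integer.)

A emits 24000/1001 × 649 = 1416000/91 frames; B emits 24 × 649 = 15576.
Difference = 1416/91 frames (≈ 15.5604); B is ahead of A.

1416/91 frames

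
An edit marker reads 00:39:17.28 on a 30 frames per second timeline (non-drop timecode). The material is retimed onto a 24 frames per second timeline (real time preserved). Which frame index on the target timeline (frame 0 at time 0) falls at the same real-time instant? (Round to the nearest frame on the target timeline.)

frame 56590

Source frame index: (0×3600 + 39×60 + 17) × 30 + 28 = 70738.
Real time: 70738 / (30) = 35369/15 s.
Target frame: (35369/15) × (24) = 282952/5 ≈ 56590.400 → 56590.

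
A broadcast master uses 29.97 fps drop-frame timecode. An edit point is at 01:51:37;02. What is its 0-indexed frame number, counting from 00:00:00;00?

As if non-drop at 30 labels/s: (1 × 3600 + 51 × 60 + 37) × 30 + 2 = 200912.
Minute boundaries passed: 111; those not divisible by 10: 111 − 11 = 100; dropped labels = 2 × 100 = 200.
Actual frame index = 200912 − 200 = 200712.

200712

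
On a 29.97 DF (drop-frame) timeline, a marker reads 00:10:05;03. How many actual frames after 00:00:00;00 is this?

Complete 10-minute blocks: 1, each 17982 frames → 17982.
Remaining 0 whole minutes in the current block: 0 frames.
Within the current minute: 5 × 30 + 3 = 153. Total = 17982 + 0 + 153 = 18135.

18135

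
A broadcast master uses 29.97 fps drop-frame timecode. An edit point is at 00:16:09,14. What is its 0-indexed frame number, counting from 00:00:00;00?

29054

Complete 10-minute blocks: 1, each 17982 frames → 17982.
Remaining 6 whole minutes in the current block: 1800 + 5 × 1798 = 10790 frames.
Within the current minute: 9 × 30 + 14 − 2 = 282 (labels ;00/;01 skipped at this minute). Total = 17982 + 10790 + 282 = 29054.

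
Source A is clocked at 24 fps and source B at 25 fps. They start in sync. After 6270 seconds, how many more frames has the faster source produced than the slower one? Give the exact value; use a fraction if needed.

A emits 24 × 6270 = 150480 frames; B emits 25 × 6270 = 156750.
Difference = 6270 frames; B is ahead of A.

6270 frames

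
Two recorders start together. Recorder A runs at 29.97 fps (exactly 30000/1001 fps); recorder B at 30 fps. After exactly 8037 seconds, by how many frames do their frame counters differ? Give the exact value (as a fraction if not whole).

241110/1001 frames

A emits 30000/1001 × 8037 = 241110000/1001 frames; B emits 30 × 8037 = 241110.
Difference = 241110/1001 frames (≈ 240.8691); B is ahead of A.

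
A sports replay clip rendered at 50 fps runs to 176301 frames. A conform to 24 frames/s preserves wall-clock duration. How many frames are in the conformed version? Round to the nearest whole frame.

84624 frames

Frames at target rate = 176301 × (24) / (50) = 2115612/25 ≈ 84624.480.
Nearest whole frame: 84624.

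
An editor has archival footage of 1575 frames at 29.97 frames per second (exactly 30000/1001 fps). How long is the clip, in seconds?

Running time = 1575 / (30000/1001) = 52.5525 s.

52.5525 seconds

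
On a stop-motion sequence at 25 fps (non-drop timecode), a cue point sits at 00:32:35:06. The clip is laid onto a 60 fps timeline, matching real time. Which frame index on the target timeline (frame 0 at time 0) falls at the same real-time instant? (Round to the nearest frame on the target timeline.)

frame 117314

Source frame index: (0×3600 + 32×60 + 35) × 25 + 6 = 48881.
Real time: 48881 / (25) = 48881/25 s.
Target frame: (48881/25) × (60) = 586572/5 ≈ 117314.400 → 117314.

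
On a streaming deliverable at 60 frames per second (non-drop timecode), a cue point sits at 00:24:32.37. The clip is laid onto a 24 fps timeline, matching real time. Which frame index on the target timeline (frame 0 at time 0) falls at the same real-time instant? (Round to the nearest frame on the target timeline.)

frame 35343

Source frame index: (0×3600 + 24×60 + 32) × 60 + 37 = 88357.
Real time: 88357 / (60) = 88357/60 s.
Target frame: (88357/60) × (24) = 176714/5 ≈ 35342.800 → 35343.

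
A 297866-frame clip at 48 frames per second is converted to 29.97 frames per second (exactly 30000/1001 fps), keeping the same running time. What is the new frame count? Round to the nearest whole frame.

185980 frames

Frames at target rate = 297866 × (30000/1001) / (48) = 186166250/1001 ≈ 185980.270.
Nearest whole frame: 185980.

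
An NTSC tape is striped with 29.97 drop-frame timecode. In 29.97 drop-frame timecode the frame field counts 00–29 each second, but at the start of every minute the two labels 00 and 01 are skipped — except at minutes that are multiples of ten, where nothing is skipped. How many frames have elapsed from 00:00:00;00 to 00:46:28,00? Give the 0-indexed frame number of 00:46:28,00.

Complete 10-minute blocks: 4, each 17982 frames → 71928.
Remaining 6 whole minutes in the current block: 1800 + 5 × 1798 = 10790 frames.
Within the current minute: 28 × 30 + 0 − 2 = 838 (labels ;00/;01 skipped at this minute). Total = 71928 + 10790 + 838 = 83556.

83556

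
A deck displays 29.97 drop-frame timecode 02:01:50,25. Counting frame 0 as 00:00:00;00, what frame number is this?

219107

Complete 10-minute blocks: 12, each 17982 frames → 215784.
Remaining 1 whole minute in the current block: 1800 + 0 × 1798 = 1800 frames.
Within the current minute: 50 × 30 + 25 − 2 = 1523 (labels ;00/;01 skipped at this minute). Total = 215784 + 1800 + 1523 = 219107.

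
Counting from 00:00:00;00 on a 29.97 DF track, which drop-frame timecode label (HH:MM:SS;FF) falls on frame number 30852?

00:17:09;14

Each 10-minute DF block holds 10 × 60 × 30 − 9 × 2 = 17982 frames. 30852 ÷ 17982 → 1 full block, remainder 12870.
Within the partial block the first minute is 1800 frames and each further minute 1798, so 7 further minute boundaries passed. Total skipped labels = 18 × 1 + 2 × 7 = 32.
Non-drop label index = 30852 + 32 = 30884; at 30 labels/s that is 00:17:09:14, i.e. DF 00:17:09;14.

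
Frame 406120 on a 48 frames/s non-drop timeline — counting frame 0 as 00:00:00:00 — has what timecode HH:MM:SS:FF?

406120 ÷ 48 = 8460 full seconds, remainder 40 frames.
8460 s = 2 h 21 min 0 s.
Timecode: 02:21:00:40.

02:21:00:40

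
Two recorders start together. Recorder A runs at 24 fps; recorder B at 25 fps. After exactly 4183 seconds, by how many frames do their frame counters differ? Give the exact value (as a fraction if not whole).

A emits 24 × 4183 = 100392 frames; B emits 25 × 4183 = 104575.
Difference = 4183 frames; B is ahead of A.

4183 frames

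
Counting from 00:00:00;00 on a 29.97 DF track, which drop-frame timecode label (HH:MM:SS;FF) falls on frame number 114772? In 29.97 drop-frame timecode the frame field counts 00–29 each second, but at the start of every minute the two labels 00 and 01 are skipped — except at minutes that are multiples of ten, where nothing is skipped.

01:03:49;16

Ten DF minutes hold 17982 frames, so frame 114772 lies in block 6 (frames 107892–125873) with 6880 frames into that block.
The block's first minute is 1800 frames and the rest 1798 each; 6880 frames reaches minute 3, so 6 × 18 + 3 × 2 = 114 labels have been skipped so far.
Adding those back, label number 114772 + 114 = 114886 at 30 labels/s is 3829 s + 16 f = 1 h 3 min 49 s frame 16, i.e. 01:03:49;16.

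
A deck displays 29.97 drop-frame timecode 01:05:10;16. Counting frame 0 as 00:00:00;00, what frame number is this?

Complete 10-minute blocks: 6, each 17982 frames → 107892.
Remaining 5 whole minutes in the current block: 1800 + 4 × 1798 = 8992 frames.
Within the current minute: 10 × 30 + 16 − 2 = 314 (labels ;00/;01 skipped at this minute). Total = 107892 + 8992 + 314 = 117198.

117198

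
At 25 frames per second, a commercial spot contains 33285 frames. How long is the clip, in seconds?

Running time = 33285 / (25) = 1331.4 s.

1331.4 seconds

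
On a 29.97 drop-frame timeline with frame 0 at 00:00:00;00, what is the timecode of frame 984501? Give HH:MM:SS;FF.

09:07:29;17

Each 10-minute DF block holds 10 × 60 × 30 − 9 × 2 = 17982 frames. 984501 ÷ 17982 → 54 full blocks, remainder 13473.
Within the partial block the first minute is 1800 frames and each further minute 1798, so 7 further minute boundaries passed. Total skipped labels = 18 × 54 + 2 × 7 = 986.
Non-drop label index = 984501 + 986 = 985487; at 30 labels/s that is 09:07:29:17, i.e. DF 09:07:29;17.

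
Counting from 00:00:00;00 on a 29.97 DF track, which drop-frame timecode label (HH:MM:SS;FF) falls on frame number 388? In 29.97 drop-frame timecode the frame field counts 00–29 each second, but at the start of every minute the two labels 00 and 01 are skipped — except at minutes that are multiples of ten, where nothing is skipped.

00:00:12;28

Ten DF minutes hold 17982 frames, so frame 388 lies in block 0 (frames 0–17981) with 388 frames into that block.
The block's first minute is 1800 frames and the rest 1798 each; 388 frames reaches minute 0, so 0 × 18 + 0 × 2 = 0 labels have been skipped so far.
Adding those back, label number 388 + 0 = 388 at 30 labels/s is 12 s + 28 f = 0 h 0 min 12 s frame 28, i.e. 00:00:12;28.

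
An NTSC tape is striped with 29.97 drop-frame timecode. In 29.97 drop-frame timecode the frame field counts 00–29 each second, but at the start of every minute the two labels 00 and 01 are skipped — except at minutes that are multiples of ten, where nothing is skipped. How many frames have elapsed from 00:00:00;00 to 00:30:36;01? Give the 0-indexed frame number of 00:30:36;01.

55027

Complete 10-minute blocks: 3, each 17982 frames → 53946.
Remaining 0 whole minutes in the current block: 0 frames.
Within the current minute: 36 × 30 + 1 = 1081. Total = 53946 + 0 + 1081 = 55027.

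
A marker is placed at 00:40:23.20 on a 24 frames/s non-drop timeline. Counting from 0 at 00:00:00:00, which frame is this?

Total seconds to the label: (0 × 3600 + 40 × 60 + 23) = 2423.
Frame index = 2423 × 24 + 20 = 58172.

58172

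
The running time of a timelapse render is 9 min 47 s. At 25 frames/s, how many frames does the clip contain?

14675 frames

9 min 47 s = 587 s.
Frames = 587 × 25 = 14675.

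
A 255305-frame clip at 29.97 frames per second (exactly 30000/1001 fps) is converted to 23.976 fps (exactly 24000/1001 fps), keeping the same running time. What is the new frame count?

Frames at target rate = 255305 × (24000/1001) / (30000/1001) = 204244.

204244 frames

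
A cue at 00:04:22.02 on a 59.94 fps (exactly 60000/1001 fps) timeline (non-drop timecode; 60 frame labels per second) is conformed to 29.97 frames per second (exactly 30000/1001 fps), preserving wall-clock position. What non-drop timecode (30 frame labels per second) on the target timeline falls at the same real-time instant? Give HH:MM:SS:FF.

00:04:22:01

Source frame index: (0×3600 + 4×60 + 22) × 60 + 2 = 15722.
Real time: 15722 / (60000/1001) = 7868861/30000 s.
Target frame: (7868861/30000) × (30000/1001) = 7861.
At 30 labels/s: frame 7861 → 00:04:22:01.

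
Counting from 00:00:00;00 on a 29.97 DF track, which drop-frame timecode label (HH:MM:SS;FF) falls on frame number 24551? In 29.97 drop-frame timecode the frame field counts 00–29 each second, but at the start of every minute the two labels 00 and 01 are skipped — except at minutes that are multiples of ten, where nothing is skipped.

Each 10-minute DF block holds 10 × 60 × 30 − 9 × 2 = 17982 frames. 24551 ÷ 17982 → 1 full block, remainder 6569.
Within the partial block the first minute is 1800 frames and each further minute 1798, so 3 further minute boundaries passed. Total skipped labels = 18 × 1 + 2 × 3 = 24.
Non-drop label index = 24551 + 24 = 24575; at 30 labels/s that is 00:13:39:05, i.e. DF 00:13:39;05.

00:13:39;05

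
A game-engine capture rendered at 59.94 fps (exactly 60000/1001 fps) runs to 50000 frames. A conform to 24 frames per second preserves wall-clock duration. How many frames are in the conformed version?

Target frames = source frames × (target rate / source rate) = 50000 × (24)/(60000/1001) = 50000 × 1001/2500 = 20020.

20020 frames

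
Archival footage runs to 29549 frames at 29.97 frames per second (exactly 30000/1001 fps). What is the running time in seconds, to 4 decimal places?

985.9516 seconds

Running time = 29549 × 1001/30000 = 29578549/30000 s ≈ 985.9516 s.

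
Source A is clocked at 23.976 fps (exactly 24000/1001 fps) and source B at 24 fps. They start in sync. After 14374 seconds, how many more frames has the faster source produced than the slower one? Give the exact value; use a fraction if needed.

344976/1001 frames

A emits 24000/1001 × 14374 = 344976000/1001 frames; B emits 24 × 14374 = 344976.
Difference = 344976/1001 frames (≈ 344.6314); B is ahead of A.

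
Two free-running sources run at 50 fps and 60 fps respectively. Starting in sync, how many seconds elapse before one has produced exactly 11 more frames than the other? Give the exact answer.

1.1 seconds

The gap grows by |60 − 50| = 10 frames per second.
Time for a 11-frame gap: 11 ÷ (10) = 1.1 s.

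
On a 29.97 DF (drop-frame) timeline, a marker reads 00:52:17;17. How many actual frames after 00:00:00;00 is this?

94033

As if non-drop at 30 labels/s: (0 × 3600 + 52 × 60 + 17) × 30 + 17 = 94127.
Minute boundaries passed: 52; those not divisible by 10: 52 − 5 = 47; dropped labels = 2 × 47 = 94.
Actual frame index = 94127 − 94 = 94033.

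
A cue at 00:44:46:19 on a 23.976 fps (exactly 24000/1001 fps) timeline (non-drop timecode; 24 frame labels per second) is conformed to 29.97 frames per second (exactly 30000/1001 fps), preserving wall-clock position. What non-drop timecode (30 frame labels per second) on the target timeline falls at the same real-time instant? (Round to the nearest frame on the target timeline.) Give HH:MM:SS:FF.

00:44:46:24

Source frame index: (0×3600 + 44×60 + 46) × 24 + 19 = 64483.
Real time: 64483 / (24000/1001) = 64547483/24000 s.
Target frame: (64547483/24000) × (30000/1001) = 322415/4 ≈ 80603.750 → 80604.
At 30 labels/s: frame 80604 → 00:44:46:24.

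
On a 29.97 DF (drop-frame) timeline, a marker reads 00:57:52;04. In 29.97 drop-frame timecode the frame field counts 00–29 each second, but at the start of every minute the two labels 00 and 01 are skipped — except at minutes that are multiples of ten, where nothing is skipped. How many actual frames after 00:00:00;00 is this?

Complete 10-minute blocks: 5, each 17982 frames → 89910.
Remaining 7 whole minutes in the current block: 1800 + 6 × 1798 = 12588 frames.
Within the current minute: 52 × 30 + 4 − 2 = 1562 (labels ;00/;01 skipped at this minute). Total = 89910 + 12588 + 1562 = 104060.

104060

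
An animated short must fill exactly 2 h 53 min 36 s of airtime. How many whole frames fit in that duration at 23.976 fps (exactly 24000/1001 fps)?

249734 frames

2 h 53 min 36 s = 10416 s.
Frames = 10416 × 24000/1001 = 35712000/143 ≈ 249734.2657.
Complete frames: 249734.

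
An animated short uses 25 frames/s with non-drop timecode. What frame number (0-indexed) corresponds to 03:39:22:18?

frame 329068

Total seconds to the label: (3 × 3600 + 39 × 60 + 22) = 13162.
Frame index = 13162 × 25 + 18 = 329068.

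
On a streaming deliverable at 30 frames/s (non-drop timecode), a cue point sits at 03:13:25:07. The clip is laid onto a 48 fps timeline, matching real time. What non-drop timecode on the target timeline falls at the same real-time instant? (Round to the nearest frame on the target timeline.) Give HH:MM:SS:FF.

Source frame index: (3×3600 + 13×60 + 25) × 30 + 7 = 348157.
Real time: 348157 / (30) = 348157/30 s.
Target frame: (348157/30) × (48) = 2785256/5 ≈ 557051.200 → 557051.
At 48 labels/s: frame 557051 → 03:13:25:11.

03:13:25:11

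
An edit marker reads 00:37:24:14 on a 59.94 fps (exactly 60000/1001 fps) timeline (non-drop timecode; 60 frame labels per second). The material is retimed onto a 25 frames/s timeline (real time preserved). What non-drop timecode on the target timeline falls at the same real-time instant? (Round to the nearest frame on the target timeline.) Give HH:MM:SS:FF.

Source frame index: (0×3600 + 37×60 + 24) × 60 + 14 = 134654.
Real time: 134654 / (60000/1001) = 67394327/30000 s.
Target frame: (67394327/30000) × (25) = 67394327/1200 ≈ 56161.939 → 56162.
At 25 labels/s: frame 56162 → 00:37:26:12.

00:37:26:12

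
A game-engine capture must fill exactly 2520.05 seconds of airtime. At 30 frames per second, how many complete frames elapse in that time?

Frames = 2520.05 × 30 = 151203/2 ≈ 75601.5000.
Complete frames: 75601.

75601 frames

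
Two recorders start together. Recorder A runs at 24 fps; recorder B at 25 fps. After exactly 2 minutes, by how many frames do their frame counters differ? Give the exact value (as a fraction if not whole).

120 frames

2 min = 120 s.
A emits 24 × 120 = 2880 frames; B emits 25 × 120 = 3000.
Difference = 120 frames; B is ahead of A.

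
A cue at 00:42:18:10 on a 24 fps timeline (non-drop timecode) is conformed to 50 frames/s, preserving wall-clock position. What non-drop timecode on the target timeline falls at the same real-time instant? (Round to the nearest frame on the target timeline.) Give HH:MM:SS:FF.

Source frame index: (0×3600 + 42×60 + 18) × 24 + 10 = 60922.
Real time: 60922 / (24) = 30461/12 s.
Target frame: (30461/12) × (50) = 761525/6 ≈ 126920.833 → 126921.
At 50 labels/s: frame 126921 → 00:42:18:21.

00:42:18:21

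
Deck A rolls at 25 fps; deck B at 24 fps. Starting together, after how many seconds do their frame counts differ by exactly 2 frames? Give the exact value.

2 seconds

The gap grows by |24 − 25| = 1 frame per second.
Time for a 2-frame gap: 2 ÷ (1) = 2 s.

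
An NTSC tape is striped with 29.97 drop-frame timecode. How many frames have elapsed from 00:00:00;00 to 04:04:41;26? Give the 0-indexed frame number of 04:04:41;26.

Complete 10-minute blocks: 24, each 17982 frames → 431568.
Remaining 4 whole minutes in the current block: 1800 + 3 × 1798 = 7194 frames.
Within the current minute: 41 × 30 + 26 − 2 = 1254 (labels ;00/;01 skipped at this minute). Total = 431568 + 7194 + 1254 = 440016.

440016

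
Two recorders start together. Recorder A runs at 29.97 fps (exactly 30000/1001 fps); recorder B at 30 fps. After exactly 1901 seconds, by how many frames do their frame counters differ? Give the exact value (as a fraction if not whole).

A emits 30000/1001 × 1901 = 57030000/1001 frames; B emits 30 × 1901 = 57030.
Difference = 57030/1001 frames (≈ 56.9730); B is ahead of A.

57030/1001 frames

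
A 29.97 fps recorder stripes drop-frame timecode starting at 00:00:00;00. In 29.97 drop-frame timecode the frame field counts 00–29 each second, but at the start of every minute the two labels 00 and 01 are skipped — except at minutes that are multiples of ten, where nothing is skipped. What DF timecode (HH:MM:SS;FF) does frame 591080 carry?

Each 10-minute DF block holds 10 × 60 × 30 − 9 × 2 = 17982 frames. 591080 ÷ 17982 → 32 full blocks, remainder 15656.
Within the partial block the first minute is 1800 frames and each further minute 1798, so 8 further minute boundaries passed. Total skipped labels = 18 × 32 + 2 × 8 = 592.
Non-drop label index = 591080 + 592 = 591672; at 30 labels/s that is 05:28:42:12, i.e. DF 05:28:42;12.

05:28:42;12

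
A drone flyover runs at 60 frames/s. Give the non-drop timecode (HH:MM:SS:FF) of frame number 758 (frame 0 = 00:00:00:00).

00:00:12:38

758 ÷ 60 = 12 full seconds, remainder 38 frames.
12 s = 0 h 0 min 12 s.
Timecode: 00:00:12:38.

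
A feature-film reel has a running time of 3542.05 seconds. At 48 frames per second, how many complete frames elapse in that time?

170018 frames

Frames = 3542.05 × 48 = 850092/5 ≈ 170018.4000.
Complete frames: 170018.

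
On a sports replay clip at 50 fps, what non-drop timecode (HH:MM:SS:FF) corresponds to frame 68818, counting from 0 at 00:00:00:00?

00:22:56:18

68818 ÷ 50 = 1376 full seconds, remainder 18 frames.
1376 s = 0 h 22 min 56 s.
Timecode: 00:22:56:18.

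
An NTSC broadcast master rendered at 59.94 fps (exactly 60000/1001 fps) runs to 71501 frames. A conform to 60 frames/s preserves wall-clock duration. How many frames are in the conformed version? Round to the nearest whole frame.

71573 frames

Frames at target rate = 71501 × (60) / (60000/1001) = 71572501/1000 ≈ 71572.501.
Nearest whole frame: 71573.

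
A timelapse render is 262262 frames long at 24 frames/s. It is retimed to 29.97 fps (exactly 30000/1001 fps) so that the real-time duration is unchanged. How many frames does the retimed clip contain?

Target frames = source frames × (target rate / source rate) = 262262 × (30000/1001)/(24) = 262262 × 1250/1001 = 327500.

327500 frames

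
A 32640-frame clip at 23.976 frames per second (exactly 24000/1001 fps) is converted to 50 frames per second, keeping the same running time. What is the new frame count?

68068 frames

Target frames = source frames × (target rate / source rate) = 32640 × (50)/(24000/1001) = 32640 × 1001/480 = 68068.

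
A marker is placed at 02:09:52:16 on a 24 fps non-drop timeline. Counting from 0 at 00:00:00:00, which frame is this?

Total seconds to the label: (2 × 3600 + 9 × 60 + 52) = 7792.
Frame index = 7792 × 24 + 16 = 187024.

187024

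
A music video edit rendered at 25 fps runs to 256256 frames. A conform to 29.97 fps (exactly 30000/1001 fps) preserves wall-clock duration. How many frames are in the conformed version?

307200 frames

Target frames = source frames × (target rate / source rate) = 256256 × (30000/1001)/(25) = 256256 × 1200/1001 = 307200.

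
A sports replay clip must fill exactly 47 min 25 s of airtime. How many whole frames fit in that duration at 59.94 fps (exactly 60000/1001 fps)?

47 min 25 s = 2845 s.
Frames = 2845 × 60000/1001 = 170700000/1001 ≈ 170529.4705.
Complete frames: 170529.

170529 frames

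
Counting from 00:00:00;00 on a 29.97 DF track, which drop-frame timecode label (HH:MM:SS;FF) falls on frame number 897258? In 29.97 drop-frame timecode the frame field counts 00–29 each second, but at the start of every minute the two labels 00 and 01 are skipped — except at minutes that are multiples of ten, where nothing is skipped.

08:18:58;16

Each 10-minute DF block holds 10 × 60 × 30 − 9 × 2 = 17982 frames. 897258 ÷ 17982 → 49 full blocks, remainder 16140.
Within the partial block the first minute is 1800 frames and each further minute 1798, so 8 further minute boundaries passed. Total skipped labels = 18 × 49 + 2 × 8 = 898.
Non-drop label index = 897258 + 898 = 898156; at 30 labels/s that is 08:18:58:16, i.e. DF 08:18:58;16.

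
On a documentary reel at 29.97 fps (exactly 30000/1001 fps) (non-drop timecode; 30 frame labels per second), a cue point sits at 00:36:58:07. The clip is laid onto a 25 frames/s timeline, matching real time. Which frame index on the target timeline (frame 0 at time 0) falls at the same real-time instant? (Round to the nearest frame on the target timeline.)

frame 55511

Source frame index: (0×3600 + 36×60 + 58) × 30 + 7 = 66547.
Real time: 66547 / (30000/1001) = 66613547/30000 s.
Target frame: (66613547/30000) × (25) = 66613547/1200 ≈ 55511.289 → 55511.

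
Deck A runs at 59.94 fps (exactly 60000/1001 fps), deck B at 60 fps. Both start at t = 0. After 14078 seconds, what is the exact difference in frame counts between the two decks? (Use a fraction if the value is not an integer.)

844680/1001 frames

A emits 60000/1001 × 14078 = 844680000/1001 frames; B emits 60 × 14078 = 844680.
Difference = 844680/1001 frames (≈ 843.8362); B is ahead of A.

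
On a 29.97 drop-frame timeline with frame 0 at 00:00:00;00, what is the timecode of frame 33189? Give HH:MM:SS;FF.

00:18:27;13

Ten DF minutes hold 17982 frames, so frame 33189 lies in block 1 (frames 17982–35963) with 15207 frames into that block.
The block's first minute is 1800 frames and the rest 1798 each; 15207 frames reaches minute 8, so 1 × 18 + 8 × 2 = 34 labels have been skipped so far.
Adding those back, label number 33189 + 34 = 33223 at 30 labels/s is 1107 s + 13 f = 0 h 18 min 27 s frame 13, i.e. 00:18:27;13.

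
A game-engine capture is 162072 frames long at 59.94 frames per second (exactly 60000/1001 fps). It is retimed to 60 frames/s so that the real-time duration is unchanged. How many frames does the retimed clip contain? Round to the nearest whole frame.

162234 frames

Frames at target rate = 162072 × (60) / (60000/1001) = 20279259/125 ≈ 162234.072.
Nearest whole frame: 162234.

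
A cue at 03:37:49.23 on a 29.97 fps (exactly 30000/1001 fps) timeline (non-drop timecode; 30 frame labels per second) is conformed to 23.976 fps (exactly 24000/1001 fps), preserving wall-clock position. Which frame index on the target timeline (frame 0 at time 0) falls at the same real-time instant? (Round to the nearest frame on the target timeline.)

Source frame index: (3×3600 + 37×60 + 49) × 30 + 23 = 392093.
Real time: 392093 / (30000/1001) = 392485093/30000 s.
Target frame: (392485093/30000) × (24000/1001) = 1568372/5 ≈ 313674.400 → 313674.

frame 313674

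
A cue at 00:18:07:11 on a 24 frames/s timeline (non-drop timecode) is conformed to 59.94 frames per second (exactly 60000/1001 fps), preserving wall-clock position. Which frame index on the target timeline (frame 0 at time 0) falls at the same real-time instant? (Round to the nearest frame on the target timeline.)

Source frame index: (0×3600 + 18×60 + 7) × 24 + 11 = 26099.
Real time: 26099 / (24) = 26099/24 s.
Target frame: (26099/24) × (60000/1001) = 65247500/1001 ≈ 65182.318 → 65182.

frame 65182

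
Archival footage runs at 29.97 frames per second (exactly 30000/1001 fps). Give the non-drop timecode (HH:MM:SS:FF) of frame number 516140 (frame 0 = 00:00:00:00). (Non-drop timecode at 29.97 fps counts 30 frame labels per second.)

04:46:44:20

516140 ÷ 30 = 17204 full seconds, remainder 20 frames.
17204 s = 4 h 46 min 44 s.
Timecode: 04:46:44:20.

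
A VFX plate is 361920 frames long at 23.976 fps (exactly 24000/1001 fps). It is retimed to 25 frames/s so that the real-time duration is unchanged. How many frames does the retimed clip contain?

Target frames = source frames × (target rate / source rate) = 361920 × (25)/(24000/1001) = 361920 × 1001/960 = 377377.

377377 frames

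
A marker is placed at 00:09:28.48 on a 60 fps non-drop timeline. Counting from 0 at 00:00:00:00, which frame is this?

frame 34128

Total seconds to the label: (0 × 3600 + 9 × 60 + 28) = 568.
Frame index = 568 × 60 + 48 = 34128.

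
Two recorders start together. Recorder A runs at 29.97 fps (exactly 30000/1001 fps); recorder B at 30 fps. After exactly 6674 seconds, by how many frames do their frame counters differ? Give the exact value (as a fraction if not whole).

200220/1001 frames

A emits 30000/1001 × 6674 = 200220000/1001 frames; B emits 30 × 6674 = 200220.
Difference = 200220/1001 frames (≈ 200.0200); B is ahead of A.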